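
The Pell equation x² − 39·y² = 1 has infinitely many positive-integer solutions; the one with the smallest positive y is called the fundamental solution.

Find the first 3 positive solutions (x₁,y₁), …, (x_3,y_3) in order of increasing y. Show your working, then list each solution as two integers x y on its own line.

[6; 4,12] for √39; ℓ=2 ⇒ convergent index 1
a_0=6:  p_0=6·1+0=6,  q_0=6·0+1=1
a_1=4:  p_1=4·6+1=25,  q_1=4·1+0=4
fundamental: x₁=25, y₁=4  (since 625 − 39·16 = 1)
n=2: (25,4)∘(25,4) = (25·25+39·4·4, 25·4+4·25) = (1249,200)
n=3: (1249,200)∘(25,4) = (25·1249+39·4·200, 25·200+4·1249) = (62425,9996)

25 4
1249 200
62425 9996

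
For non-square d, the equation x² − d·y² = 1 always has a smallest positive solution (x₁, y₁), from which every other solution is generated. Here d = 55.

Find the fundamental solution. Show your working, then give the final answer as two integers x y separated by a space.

[7; 2,2,2,14] for √55; ℓ=4 ⇒ convergent index 3
k=0  a_k=7  p_k/q_k = 7/1
…
k=2  a_k=2  p_k/q_k = 37/5
k=3  a_k=2  p_k/q_k = 89/12
(x₁, y₁) = (89, 12);  89² − 55·12² = 1 ✓

89 12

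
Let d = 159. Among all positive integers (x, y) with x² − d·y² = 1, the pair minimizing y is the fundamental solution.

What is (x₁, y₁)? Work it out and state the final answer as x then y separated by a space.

1324 105

√159 → a₀=12, period (1,1,1,1,3,1,1,1,1,24); ℓ=10 even so k=9
i=0: a=12 ⇒ p=12, q=1
i=1: a=1 ⇒ p=13, q=1
…
i=3: a=1 ⇒ p=38, q=3
i=4: a=1 ⇒ p=63, q=5
…
i=7: a=1 ⇒ p=517, q=41
i=8: a=1 ⇒ p=807, q=64
i=9: a=1 ⇒ p=1324, q=105
fundamental: x₁=1324, y₁=105  (since 1752976 − 159·11025 = 1)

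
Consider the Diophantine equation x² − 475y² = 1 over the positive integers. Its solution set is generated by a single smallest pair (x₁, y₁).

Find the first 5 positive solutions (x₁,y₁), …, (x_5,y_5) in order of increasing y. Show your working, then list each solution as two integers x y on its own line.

57799 2652
6681448801 306565896
772362118440199 35438404443156
89283516160768675201 4096608676513381392
10320995900380175197444999 473559769752155457709260

d=475: √d = [21; 1,3,1,6,2,6,1,3,1,42] (ℓ=10, even), read p_9/q_9
k=0  a_k=21  p_k/q_k = 21/1
k=1  a_k=1  p_k/q_k = 22/1
…
k=3  a_k=1  p_k/q_k = 109/5
k=4  a_k=6  p_k/q_k = 741/34
…
k=6  a_k=6  p_k/q_k = 10287/472
k=7  a_k=1  p_k/q_k = 11878/545
k=8  a_k=3  p_k/q_k = 45921/2107
k=9  a_k=1  p_k/q_k = 57799/2652
→ (57799, 2652).  Check: 57799²=3340724401, 475·2652²=3340724400, difference 1.
n=2: (57799,2652)∘(57799,2652) = (57799·57799+475·2652·2652, 57799·2652+2652·57799) = (6681448801,306565896)
n=3: (6681448801,306565896)∘(57799,2652) = (57799·6681448801+475·2652·306565896, 57799·306565896+2652·6681448801) = (772362118440199,35438404443156)
n=4: (772362118440199,35438404443156)∘(57799,2652) = (57799·772362118440199+475·2652·35438404443156, 57799·35438404443156+2652·772362118440199) = (89283516160768675201,4096608676513381392)
n=5: (89283516160768675201,4096608676513381392)∘(57799,2652) = (57799·89283516160768675201+475·2652·4096608676513381392, 57799·4096608676513381392+2652·89283516160768675201) = (10320995900380175197444999,473559769752155457709260)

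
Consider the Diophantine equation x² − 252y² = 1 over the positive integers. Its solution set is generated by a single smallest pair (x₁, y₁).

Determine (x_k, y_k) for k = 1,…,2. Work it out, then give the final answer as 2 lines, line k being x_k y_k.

127 8
32257 2032

√252 → a₀=15, period (1,6,1,30); ℓ=4 even so k=3
i=0: a=15 ⇒ p=15, q=1
i=1: a=1 ⇒ p=16, q=1
i=2: a=6 ⇒ p=111, q=7
i=3: a=1 ⇒ p=127, q=8
fundamental: x₁=127, y₁=8  (since 16129 − 252·64 = 1)
k=2:  x_2 = 127·127+252·8·8 = 32257,  y_2 = 127·8+8·127 = 2032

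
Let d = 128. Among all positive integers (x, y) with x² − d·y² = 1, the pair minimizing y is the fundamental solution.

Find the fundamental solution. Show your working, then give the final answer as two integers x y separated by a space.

577 51

√128 → a₀=11, period (3,5,3,22); ℓ=4 even so k=3
i=0: a=11 ⇒ p=11, q=1
i=1: a=3 ⇒ p=34, q=3
i=2: a=5 ⇒ p=181, q=16
i=3: a=3 ⇒ p=577, q=51
→ (577, 51).  Check: 577²=332929, 128·51²=332928, difference 1.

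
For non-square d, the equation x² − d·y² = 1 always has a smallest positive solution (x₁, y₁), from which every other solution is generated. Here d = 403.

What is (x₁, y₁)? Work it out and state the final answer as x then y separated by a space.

669878 33369

d=403: √d = [20; 13,2,1,3,1,3,1,2,13,40] (ℓ=10, even), read p_9/q_9
step 0: (20, 1)  from 20·(1,0) + (0,1)
step 1: (261, 13)  from 13·(20,1) + (1,0)
step 2: (542, 27)  from 2·(261,13) + (20,1)
step 3: (803, 40)  from 1·(542,27) + (261,13)
step 4: (2951, 147)  from 3·(803,40) + (542,27)
step 5: (3754, 187)  from 1·(2951,147) + (803,40)
…
step 7: (17967, 895)  from 1·(14213,708) + (3754,187)
step 8: (50147, 2498)  from 2·(17967,895) + (14213,708)
step 9: (669878, 33369)  from 13·(50147,2498) + (17967,895)
→ (669878, 33369).  Check: 669878²=448736534884, 403·33369²=448736534883, difference 1.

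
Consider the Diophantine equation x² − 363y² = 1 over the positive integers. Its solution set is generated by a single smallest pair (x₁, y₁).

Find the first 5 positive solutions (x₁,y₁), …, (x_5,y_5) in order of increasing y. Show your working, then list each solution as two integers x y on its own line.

d=363: √d = [19; 19,38] (ℓ=2, even), read p_1/q_1
i=0: a=19 ⇒ p=19, q=1
i=1: a=19 ⇒ p=362, q=19
→ (362, 19).  Check: 362²=131044, 363·19²=131043, difference 1.
n=2: (362,19)∘(362,19) = (362·362+363·19·19, 362·19+19·362) = (262087,13756)
n=3: (262087,13756)∘(362,19) = (362·262087+363·19·13756, 362·13756+19·262087) = (189750626,9959325)
n=4: (189750626,9959325)∘(362,19) = (362·189750626+363·19·9959325, 362·9959325+19·189750626) = (137379191137,7210537544)
n=5: (137379191137,7210537544)∘(362,19) = (362·137379191137+363·19·7210537544, 362·7210537544+19·137379191137) = (99462344632562,5220419222531)

362 19
262087 13756
189750626 9959325
137379191137 7210537544
99462344632562 5220419222531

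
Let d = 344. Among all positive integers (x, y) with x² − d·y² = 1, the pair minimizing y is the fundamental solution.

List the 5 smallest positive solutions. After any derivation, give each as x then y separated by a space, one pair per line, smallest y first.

d=344: √d = [18; 1,1,4,1,3,1,4,1,1,36] (ℓ=10, even), read p_9/q_9
i=0: a=18 ⇒ p=18, q=1
i=1: a=1 ⇒ p=19, q=1
i=2: a=1 ⇒ p=37, q=2
…
i=4: a=1 ⇒ p=204, q=11
i=5: a=3 ⇒ p=779, q=42
i=6: a=1 ⇒ p=983, q=53
i=7: a=4 ⇒ p=4711, q=254
i=8: a=1 ⇒ p=5694, q=307
i=9: a=1 ⇒ p=10405, q=561
fundamental: x₁=10405, y₁=561  (since 108264025 − 344·314721 = 1)
n=2: (10405,561)∘(10405,561) = (10405·10405+344·561·561, 10405·561+561·10405) = (216528049,11674410)
n=3: (216528049,11674410)∘(10405,561) = (10405·216528049+344·561·11674410, 10405·11674410+561·216528049) = (4505948689285,242944471539)
n=4: (4505948689285,242944471539)∘(10405,561) = (10405·4505948689285+344·561·242944471539, 10405·242944471539+561·4505948689285) = (93768792007492801,5055674441052180)
n=5: (93768792007492801,5055674441052180)∘(10405,561) = (10405·93768792007492801+344·561·5055674441052180, 10405·5055674441052180+561·93768792007492801) = (1951328557169976499525,105208584875351394261)

10405 561
216528049 11674410
4505948689285 242944471539
93768792007492801 5055674441052180
1951328557169976499525 105208584875351394261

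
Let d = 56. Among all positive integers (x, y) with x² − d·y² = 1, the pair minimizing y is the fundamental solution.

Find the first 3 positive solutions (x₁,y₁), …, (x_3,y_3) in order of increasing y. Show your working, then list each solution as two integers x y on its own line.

15 2
449 60
13455 1798

√56 → a₀=7, period (2,14); ℓ=2 even so k=1
step 0: (7, 1)  from 7·(1,0) + (0,1)
step 1: (15, 2)  from 2·(7,1) + (1,0)
(x₁, y₁) = (15, 2);  15² − 56·2² = 1 ✓
k=2:  x_2 = 15·15+56·2·2 = 449,  y_2 = 15·2+2·15 = 60
k=3:  x_3 = 15·449+56·2·60 = 13455,  y_3 = 15·60+2·449 = 1798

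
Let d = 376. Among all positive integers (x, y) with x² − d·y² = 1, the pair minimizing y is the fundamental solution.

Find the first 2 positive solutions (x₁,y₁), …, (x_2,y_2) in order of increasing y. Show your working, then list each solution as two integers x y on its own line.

[19; 2,1,1,3,1,…,1,2,38] for √376; ℓ=16 ⇒ convergent index 15
k=0  a_k=19  p_k/q_k = 19/1
k=1  a_k=2  p_k/q_k = 39/2
k=2  a_k=1  p_k/q_k = 58/3
k=3  a_k=1  p_k/q_k = 97/5
…
k=5  a_k=1  p_k/q_k = 446/23
k=6  a_k=2  p_k/q_k = 1241/64
k=7  a_k=2  p_k/q_k = 2928/151
k=8  a_k=4  p_k/q_k = 12953/668
k=9  a_k=2  p_k/q_k = 28834/1487
k=10  a_k=2  p_k/q_k = 70621/3642
k=11  a_k=1  p_k/q_k = 99455/5129
k=12  a_k=3  p_k/q_k = 368986/19029
…
k=14  a_k=1  p_k/q_k = 837427/43187
k=15  a_k=2  p_k/q_k = 2143295/110532
(x₁, y₁) = (2143295, 110532);  2143295² − 376·110532² = 1 ✓
n=2: (2143295,110532)∘(2143295,110532) = (2143295·2143295+376·110532·110532, 2143295·110532+110532·2143295) = (9187426914049,473805365880)

2143295 110532
9187426914049 473805365880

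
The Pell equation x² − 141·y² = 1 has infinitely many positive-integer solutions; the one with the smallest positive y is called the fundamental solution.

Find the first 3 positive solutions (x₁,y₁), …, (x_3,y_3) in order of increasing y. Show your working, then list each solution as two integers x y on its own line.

[11; 1,6,1,22] for √141; ℓ=4 ⇒ convergent index 3
step 0: (11, 1)  from 11·(1,0) + (0,1)
step 1: (12, 1)  from 1·(11,1) + (1,0)
step 2: (83, 7)  from 6·(12,1) + (11,1)
step 3: (95, 8)  from 1·(83,7) + (12,1)
→ (95, 8).  Check: 95²=9025, 141·8²=9024, difference 1.
(x_2, y_2) = (95·95 + 141·8·8, 95·8 + 8·95) = (18049, 1520)
(x_3, y_3) = (95·18049 + 141·8·1520, 95·1520 + 8·18049) = (3429215, 288792)

95 8
18049 1520
3429215 288792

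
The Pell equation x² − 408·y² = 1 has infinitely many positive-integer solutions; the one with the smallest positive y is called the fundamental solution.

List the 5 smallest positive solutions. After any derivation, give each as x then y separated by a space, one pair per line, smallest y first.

101 5
20401 1010
4120901 204015
832401601 41210020
168141002501 8324220025

d=408: √d = [20; 5,40] (ℓ=2, even), read p_1/q_1
i=0: a=20 ⇒ p=20, q=1
i=1: a=5 ⇒ p=101, q=5
(x₁, y₁) = (101, 5);  101² − 408·5² = 1 ✓
n=2: (101,5)∘(101,5) = (101·101+408·5·5, 101·5+5·101) = (20401,1010)
n=3: (20401,1010)∘(101,5) = (101·20401+408·5·1010, 101·1010+5·20401) = (4120901,204015)
n=4: (4120901,204015)∘(101,5) = (101·4120901+408·5·204015, 101·204015+5·4120901) = (832401601,41210020)
n=5: (832401601,41210020)∘(101,5) = (101·832401601+408·5·41210020, 101·41210020+5·832401601) = (168141002501,8324220025)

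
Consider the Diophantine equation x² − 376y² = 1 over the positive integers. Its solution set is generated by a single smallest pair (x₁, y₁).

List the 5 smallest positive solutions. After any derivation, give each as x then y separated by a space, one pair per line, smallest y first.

2143295 110532
9187426914049 473805365880
39382732335491159615 2031009343327438668
168817626601983862467148801 8706104341013491514496240
723651950015758622280719887718975 37319499807142991581781109982932

√376 → a₀=19, period (2,1,1,3,1,…,1,2,38); ℓ=16 even so k=15
i=0: a=19 ⇒ p=19, q=1
i=1: a=2 ⇒ p=39, q=2
i=2: a=1 ⇒ p=58, q=3
…
i=4: a=3 ⇒ p=349, q=18
i=5: a=1 ⇒ p=446, q=23
i=6: a=2 ⇒ p=1241, q=64
…
i=9: a=2 ⇒ p=28834, q=1487
…
i=12: a=3 ⇒ p=368986, q=19029
i=13: a=1 ⇒ p=468441, q=24158
i=14: a=1 ⇒ p=837427, q=43187
i=15: a=2 ⇒ p=2143295, q=110532
fundamental: x₁=2143295, y₁=110532  (since 4593713457025 − 376·12217323024 = 1)
(2143295+110532√376)^2 = 9187426914049 + 473805365880√376
(2143295+110532√376)^3 = 39382732335491159615 + 2031009343327438668√376
(2143295+110532√376)^4 = 168817626601983862467148801 + 8706104341013491514496240√376
(2143295+110532√376)^5 = 723651950015758622280719887718975 + 37319499807142991581781109982932√376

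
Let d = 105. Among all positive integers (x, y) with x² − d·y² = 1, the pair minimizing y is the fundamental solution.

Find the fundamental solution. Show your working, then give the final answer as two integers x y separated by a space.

√105 = [10; 4,20, …], period ℓ=2 (even) → k=1
a_0=10:  p_0=10·1+0=10,  q_0=10·0+1=1
a_1=4:  p_1=4·10+1=41,  q_1=4·1+0=4
→ (41, 4).  Check: 41²=1681, 105·4²=1680, difference 1.

41 4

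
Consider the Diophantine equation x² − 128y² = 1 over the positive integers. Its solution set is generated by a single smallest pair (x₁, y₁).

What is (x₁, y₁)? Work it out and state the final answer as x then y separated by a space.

577 51

[11; 3,5,3,22] for √128; ℓ=4 ⇒ convergent index 3
step 0: (11, 1)  from 11·(1,0) + (0,1)
step 1: (34, 3)  from 3·(11,1) + (1,0)
step 2: (181, 16)  from 5·(34,3) + (11,1)
step 3: (577, 51)  from 3·(181,16) + (34,3)
→ (577, 51).  Check: 577²=332929, 128·51²=332928, difference 1.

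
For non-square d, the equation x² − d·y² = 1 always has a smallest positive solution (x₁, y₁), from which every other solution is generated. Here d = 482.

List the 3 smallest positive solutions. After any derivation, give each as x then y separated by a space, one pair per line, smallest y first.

√482 = [21; 1,20,1,42, …], period ℓ=4 (even) → k=3
a_0=21:  p_0=21·1+0=21,  q_0=21·0+1=1
…
a_2=20:  p_2=20·22+21=461,  q_2=20·1+1=21
a_3=1:  p_3=1·461+22=483,  q_3=1·21+1=22
fundamental: x₁=483, y₁=22  (since 233289 − 482·484 = 1)
k=2:  x_2 = 483·483+482·22·22 = 466577,  y_2 = 483·22+22·483 = 21252
k=3:  x_3 = 483·466577+482·22·21252 = 450712899,  y_3 = 483·21252+22·466577 = 20529410

483 22
466577 21252
450712899 20529410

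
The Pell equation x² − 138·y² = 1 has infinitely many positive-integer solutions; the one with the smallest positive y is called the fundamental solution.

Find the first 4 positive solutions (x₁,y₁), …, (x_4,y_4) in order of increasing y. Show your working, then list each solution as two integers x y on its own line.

√138 = [11; 1,2,1,22, …], period ℓ=4 (even) → k=3
k=0  a_k=11  p_k/q_k = 11/1
k=1  a_k=1  p_k/q_k = 12/1
k=2  a_k=2  p_k/q_k = 35/3
k=3  a_k=1  p_k/q_k = 47/4
→ (47, 4).  Check: 47²=2209, 138·4²=2208, difference 1.
(x_2, y_2) = (47·47 + 138·4·4, 47·4 + 4·47) = (4417, 376)
(x_3, y_3) = (47·4417 + 138·4·376, 47·376 + 4·4417) = (415151, 35340)
(x_4, y_4) = (47·415151 + 138·4·35340, 47·35340 + 4·415151) = (39019777, 3321584)

47 4
4417 376
415151 35340
39019777 3321584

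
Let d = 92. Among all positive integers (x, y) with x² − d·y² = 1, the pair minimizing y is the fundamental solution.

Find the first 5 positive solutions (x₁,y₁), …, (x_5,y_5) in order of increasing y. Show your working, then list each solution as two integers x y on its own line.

1151 120
2649601 276240
6099380351 635904360
14040770918401 1463851560480
32321848554778751 3369785656320600

d=92: √d = [9; 1,1,2,4,2,1,1,18] (ℓ=8, even), read p_7/q_7
i=0: a=9 ⇒ p=9, q=1
i=1: a=1 ⇒ p=10, q=1
i=2: a=1 ⇒ p=19, q=2
i=3: a=2 ⇒ p=48, q=5
i=4: a=4 ⇒ p=211, q=22
i=5: a=2 ⇒ p=470, q=49
i=6: a=1 ⇒ p=681, q=71
i=7: a=1 ⇒ p=1151, q=120
(x₁, y₁) = (1151, 120);  1151² − 92·120² = 1 ✓
(1151+120√92)^2 = 2649601 + 276240√92
(1151+120√92)^3 = 6099380351 + 635904360√92
(1151+120√92)^4 = 14040770918401 + 1463851560480√92
(1151+120√92)^5 = 32321848554778751 + 3369785656320600√92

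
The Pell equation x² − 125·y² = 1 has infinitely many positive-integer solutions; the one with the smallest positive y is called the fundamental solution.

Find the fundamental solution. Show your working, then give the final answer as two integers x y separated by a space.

930249 83204

d=125: √d = [11; 5,1,1,5,22] (ℓ=5, odd), read p_9/q_9
step 0: (11, 1)  from 11·(1,0) + (0,1)
…
step 2: (67, 6)  from 1·(56,5) + (11,1)
step 3: (123, 11)  from 1·(67,6) + (56,5)
step 4: (682, 61)  from 5·(123,11) + (67,6)
step 5: (15127, 1353)  from 22·(682,61) + (123,11)
…
step 7: (91444, 8179)  from 1·(76317,6826) + (15127,1353)
step 8: (167761, 15005)  from 1·(91444,8179) + (76317,6826)
step 9: (930249, 83204)  from 5·(167761,15005) + (91444,8179)
→ (930249, 83204).  Check: 930249²=865363202001, 125·83204²=865363202000, difference 1.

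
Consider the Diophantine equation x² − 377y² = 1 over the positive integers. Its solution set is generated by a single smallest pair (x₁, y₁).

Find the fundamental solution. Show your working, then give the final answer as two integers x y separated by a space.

√377 = [19; 2,2,2,38, …], period ℓ=4 (even) → k=3
k=0  a_k=19  p_k/q_k = 19/1
k=1  a_k=2  p_k/q_k = 39/2
k=2  a_k=2  p_k/q_k = 97/5
k=3  a_k=2  p_k/q_k = 233/12
→ (233, 12).  Check: 233²=54289, 377·12²=54288, difference 1.

233 12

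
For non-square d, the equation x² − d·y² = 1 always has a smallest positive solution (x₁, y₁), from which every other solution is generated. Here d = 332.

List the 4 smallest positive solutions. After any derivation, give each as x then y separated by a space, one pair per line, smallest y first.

13447 738
361643617 19847772
9726043422151 533785979430
261572211433685377 14355640110942648

d=332: √d = [18; 4,1,1,8,1,1,4,36] (ℓ=8, even), read p_7/q_7
i=0: a=18 ⇒ p=18, q=1
i=1: a=4 ⇒ p=73, q=4
i=2: a=1 ⇒ p=91, q=5
i=3: a=1 ⇒ p=164, q=9
i=4: a=8 ⇒ p=1403, q=77
…
i=6: a=1 ⇒ p=2970, q=163
i=7: a=4 ⇒ p=13447, q=738
→ (13447, 738).  Check: 13447²=180821809, 332·738²=180821808, difference 1.
(13447+738√332)^2 = 361643617 + 19847772√332
(13447+738√332)^3 = 9726043422151 + 533785979430√332
(13447+738√332)^4 = 261572211433685377 + 14355640110942648√332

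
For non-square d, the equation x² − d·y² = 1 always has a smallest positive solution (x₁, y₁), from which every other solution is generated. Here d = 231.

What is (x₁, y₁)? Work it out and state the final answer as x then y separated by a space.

76 5

[15; 5,30] for √231; ℓ=2 ⇒ convergent index 1
step 0: (15, 1)  from 15·(1,0) + (0,1)
step 1: (76, 5)  from 5·(15,1) + (1,0)
→ (76, 5).  Check: 76²=5776, 231·5²=5775, difference 1.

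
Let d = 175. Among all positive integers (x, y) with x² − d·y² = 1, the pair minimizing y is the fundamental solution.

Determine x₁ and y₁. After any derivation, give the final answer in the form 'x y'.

2024 153

d=175: √d = [13; 4,2,1,2,4,26] (ℓ=6, even), read p_5/q_5
step 0: (13, 1)  from 13·(1,0) + (0,1)
…
step 2: (119, 9)  from 2·(53,4) + (13,1)
…
step 4: (463, 35)  from 2·(172,13) + (119,9)
step 5: (2024, 153)  from 4·(463,35) + (172,13)
fundamental: x₁=2024, y₁=153  (since 4096576 − 175·23409 = 1)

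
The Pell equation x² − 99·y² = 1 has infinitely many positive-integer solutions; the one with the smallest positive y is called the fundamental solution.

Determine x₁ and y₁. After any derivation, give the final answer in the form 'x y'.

10 1

d=99: √d = [9; 1,18] (ℓ=2, even), read p_1/q_1
i=0: a=9 ⇒ p=9, q=1
i=1: a=1 ⇒ p=10, q=1
fundamental: x₁=10, y₁=1  (since 100 − 99·1 = 1)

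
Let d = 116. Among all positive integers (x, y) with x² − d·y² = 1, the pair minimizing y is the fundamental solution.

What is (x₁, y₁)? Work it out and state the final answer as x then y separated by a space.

9801 910

[10; 1,3,2,1,4,1,2,3,1,20] for √116; ℓ=10 ⇒ convergent index 9
i=0: a=10 ⇒ p=10, q=1
…
i=2: a=3 ⇒ p=43, q=4
i=3: a=2 ⇒ p=97, q=9
…
i=6: a=1 ⇒ p=797, q=74
i=7: a=2 ⇒ p=2251, q=209
i=8: a=3 ⇒ p=7550, q=701
i=9: a=1 ⇒ p=9801, q=910
→ (9801, 910).  Check: 9801²=96059601, 116·910²=96059600, difference 1.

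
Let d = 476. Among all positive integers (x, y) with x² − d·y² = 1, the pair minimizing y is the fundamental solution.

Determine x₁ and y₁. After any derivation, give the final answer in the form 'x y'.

√476 = [21; 1,4,2,10,2,4,1,42, …], period ℓ=8 (even) → k=7
k=0  a_k=21  p_k/q_k = 21/1
k=1  a_k=1  p_k/q_k = 22/1
…
k=3  a_k=2  p_k/q_k = 240/11
k=4  a_k=10  p_k/q_k = 2509/115
k=5  a_k=2  p_k/q_k = 5258/241
k=6  a_k=4  p_k/q_k = 23541/1079
k=7  a_k=1  p_k/q_k = 28799/1320
fundamental: x₁=28799, y₁=1320  (since 829382401 − 476·1742400 = 1)

28799 1320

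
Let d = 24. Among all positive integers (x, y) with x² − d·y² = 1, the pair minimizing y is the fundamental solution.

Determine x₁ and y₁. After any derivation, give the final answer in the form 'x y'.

5 1

√24 → a₀=4, period (1,8); ℓ=2 even so k=1
i=0: a=4 ⇒ p=4, q=1
i=1: a=1 ⇒ p=5, q=1
→ (5, 1).  Check: 5²=25, 24·1²=24, difference 1.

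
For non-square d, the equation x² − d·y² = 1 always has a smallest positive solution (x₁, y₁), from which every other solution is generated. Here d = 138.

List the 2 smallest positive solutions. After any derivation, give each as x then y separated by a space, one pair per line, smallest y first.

47 4
4417 376

√138 = [11; 1,2,1,22, …], period ℓ=4 (even) → k=3
k=0  a_k=11  p_k/q_k = 11/1
k=1  a_k=1  p_k/q_k = 12/1
k=2  a_k=2  p_k/q_k = 35/3
k=3  a_k=1  p_k/q_k = 47/4
(x₁, y₁) = (47, 4);  47² − 138·4² = 1 ✓
(47+4√138)^2 = 4417 + 376√138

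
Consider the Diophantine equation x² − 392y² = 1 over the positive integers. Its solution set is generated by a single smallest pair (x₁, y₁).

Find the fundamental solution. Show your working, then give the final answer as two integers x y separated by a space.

99 5

√392 = [19; 1,3,1,38, …], period ℓ=4 (even) → k=3
step 0: (19, 1)  from 19·(1,0) + (0,1)
…
step 2: (79, 4)  from 3·(20,1) + (19,1)
step 3: (99, 5)  from 1·(79,4) + (20,1)
→ (99, 5).  Check: 99²=9801, 392·5²=9800, difference 1.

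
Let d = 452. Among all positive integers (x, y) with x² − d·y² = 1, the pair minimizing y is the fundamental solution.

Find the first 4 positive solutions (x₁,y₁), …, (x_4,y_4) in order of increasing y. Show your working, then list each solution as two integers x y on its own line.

1204353 56648
2900932297217 136448377488
6987493029899166849 328664025545553880
16830816386073401651890177 791655010315592455701792

√452 → a₀=21, period (3,1,5,3,10,3,5,1,3,42); ℓ=10 even so k=9
a_0=21:  p_0=21·1+0=21,  q_0=21·0+1=1
a_1=3:  p_1=3·21+1=64,  q_1=3·1+0=3
a_2=1:  p_2=1·64+21=85,  q_2=1·3+1=4
a_3=5:  p_3=5·85+64=489,  q_3=5·4+3=23
a_4=3:  p_4=3·489+85=1552,  q_4=3·23+4=73
a_5=10:  p_5=10·1552+489=16009,  q_5=10·73+23=753
a_6=3:  p_6=3·16009+1552=49579,  q_6=3·753+73=2332
a_7=5:  p_7=5·49579+16009=263904,  q_7=5·2332+753=12413
a_8=1:  p_8=1·263904+49579=313483,  q_8=1·12413+2332=14745
a_9=3:  p_9=3·313483+263904=1204353,  q_9=3·14745+12413=56648
(x₁, y₁) = (1204353, 56648);  1204353² − 452·56648² = 1 ✓
n=2: (1204353,56648)∘(1204353,56648) = (1204353·1204353+452·56648·56648, 1204353·56648+56648·1204353) = (2900932297217,136448377488)
n=3: (2900932297217,136448377488)∘(1204353,56648) = (1204353·2900932297217+452·56648·136448377488, 1204353·136448377488+56648·2900932297217) = (6987493029899166849,328664025545553880)
n=4: (6987493029899166849,328664025545553880)∘(1204353,56648) = (1204353·6987493029899166849+452·56648·328664025545553880, 1204353·328664025545553880+56648·6987493029899166849) = (16830816386073401651890177,791655010315592455701792)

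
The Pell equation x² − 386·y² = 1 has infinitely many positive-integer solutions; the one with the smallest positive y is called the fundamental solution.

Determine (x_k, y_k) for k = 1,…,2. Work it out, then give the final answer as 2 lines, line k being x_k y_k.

[19; 1,1,1,4,1,18,1,4,1,1,1,38] for √386; ℓ=12 ⇒ convergent index 11
a_0=19:  p_0=19·1+0=19,  q_0=19·0+1=1
…
a_2=1:  p_2=1·20+19=39,  q_2=1·1+1=2
a_3=1:  p_3=1·39+20=59,  q_3=1·2+1=3
a_4=4:  p_4=4·59+39=275,  q_4=4·3+2=14
a_5=1:  p_5=1·275+59=334,  q_5=1·14+3=17
a_6=18:  p_6=18·334+275=6287,  q_6=18·17+14=320
a_7=1:  p_7=1·6287+334=6621,  q_7=1·320+17=337
a_8=4:  p_8=4·6621+6287=32771,  q_8=4·337+320=1668
a_9=1:  p_9=1·32771+6621=39392,  q_9=1·1668+337=2005
a_10=1:  p_10=1·39392+32771=72163,  q_10=1·2005+1668=3673
a_11=1:  p_11=1·72163+39392=111555,  q_11=1·3673+2005=5678
(x₁, y₁) = (111555, 5678);  111555² − 386·5678² = 1 ✓
(x_2, y_2) = (111555·111555 + 386·5678·5678, 111555·5678 + 5678·111555) = (24889036049, 1266818580)

111555 5678
24889036049 1266818580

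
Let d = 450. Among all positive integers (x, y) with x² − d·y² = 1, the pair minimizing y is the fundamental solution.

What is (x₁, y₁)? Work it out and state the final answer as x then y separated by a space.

√450 → a₀=21, period (4,1,2,4,2,1,4,42); ℓ=8 even so k=7
step 0: (21, 1)  from 21·(1,0) + (0,1)
…
step 3: (297, 14)  from 2·(106,5) + (85,4)
…
step 5: (2885, 136)  from 2·(1294,61) + (297,14)
step 6: (4179, 197)  from 1·(2885,136) + (1294,61)
step 7: (19601, 924)  from 4·(4179,197) + (2885,136)
(x₁, y₁) = (19601, 924);  19601² − 450·924² = 1 ✓

19601 924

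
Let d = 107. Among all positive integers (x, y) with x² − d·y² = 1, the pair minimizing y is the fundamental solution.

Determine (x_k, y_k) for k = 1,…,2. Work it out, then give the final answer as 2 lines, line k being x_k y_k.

√107 → a₀=10, period (2,1,9,1,2,20); ℓ=6 even so k=5
step 0: (10, 1)  from 10·(1,0) + (0,1)
…
step 2: (31, 3)  from 1·(21,2) + (10,1)
…
step 4: (331, 32)  from 1·(300,29) + (31,3)
step 5: (962, 93)  from 2·(331,32) + (300,29)
fundamental: x₁=962, y₁=93  (since 925444 − 107·8649 = 1)
(x_2, y_2) = (962·962 + 107·93·93, 962·93 + 93·962) = (1850887, 178932)

962 93
1850887 178932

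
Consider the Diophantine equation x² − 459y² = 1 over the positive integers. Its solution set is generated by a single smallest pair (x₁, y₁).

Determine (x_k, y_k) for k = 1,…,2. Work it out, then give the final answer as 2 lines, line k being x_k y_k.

499850 23331
499700044999 23324000700

√459 → a₀=21, period (2,2,1,4,21,4,1,2,2,42); ℓ=10 even so k=9
a_0=21:  p_0=21·1+0=21,  q_0=21·0+1=1
a_1=2:  p_1=2·21+1=43,  q_1=2·1+0=2
a_2=2:  p_2=2·43+21=107,  q_2=2·2+1=5
a_3=1:  p_3=1·107+43=150,  q_3=1·5+2=7
…
a_5=21:  p_5=21·707+150=14997,  q_5=21·33+7=700
a_6=4:  p_6=4·14997+707=60695,  q_6=4·700+33=2833
…
a_8=2:  p_8=2·75692+60695=212079,  q_8=2·3533+2833=9899
a_9=2:  p_9=2·212079+75692=499850,  q_9=2·9899+3533=23331
fundamental: x₁=499850, y₁=23331  (since 249850022500 − 459·544335561 = 1)
(x_2, y_2) = (499850·499850 + 459·23331·23331, 499850·23331 + 23331·499850) = (499700044999, 23324000700)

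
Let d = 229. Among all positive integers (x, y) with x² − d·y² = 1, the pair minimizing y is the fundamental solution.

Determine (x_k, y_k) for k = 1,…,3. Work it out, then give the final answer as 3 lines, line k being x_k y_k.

5848201 386460
68402909872801 4520191516920
800067931842043513801 52869977098885735380

√229 = [15; 7,1,1,7,30, …], period ℓ=5 (odd) → k=9
step 0: (15, 1)  from 15·(1,0) + (0,1)
…
step 2: (121, 8)  from 1·(106,7) + (15,1)
step 3: (227, 15)  from 1·(121,8) + (106,7)
step 4: (1710, 113)  from 7·(227,15) + (121,8)
…
step 6: (362399, 23948)  from 7·(51527,3405) + (1710,113)
step 7: (413926, 27353)  from 1·(362399,23948) + (51527,3405)
step 8: (776325, 51301)  from 1·(413926,27353) + (362399,23948)
step 9: (5848201, 386460)  from 7·(776325,51301) + (413926,27353)
→ (5848201, 386460).  Check: 5848201²=34201454936401, 229·386460²=34201454936400, difference 1.
n=2: (5848201,386460)∘(5848201,386460) = (5848201·5848201+229·386460·386460, 5848201·386460+386460·5848201) = (68402909872801,4520191516920)
n=3: (68402909872801,4520191516920)∘(5848201,386460) = (5848201·68402909872801+229·386460·4520191516920, 5848201·4520191516920+386460·68402909872801) = (800067931842043513801,52869977098885735380)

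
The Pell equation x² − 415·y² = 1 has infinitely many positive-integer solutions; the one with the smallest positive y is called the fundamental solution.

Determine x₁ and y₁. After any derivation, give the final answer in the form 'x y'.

[20; 2,1,2,4,6,…,1,2,40] for √415; ℓ=16 ⇒ convergent index 15
k=0  a_k=20  p_k/q_k = 20/1
k=1  a_k=2  p_k/q_k = 41/2
k=2  a_k=1  p_k/q_k = 61/3
k=3  a_k=2  p_k/q_k = 163/8
…
k=7  a_k=1  p_k/q_k = 9595/471
k=8  a_k=3  p_k/q_k = 33939/1666
k=9  a_k=1  p_k/q_k = 43534/2137
k=10  a_k=1  p_k/q_k = 77473/3803
…
k=13  a_k=2  p_k/q_k = 4730294/232201
k=14  a_k=1  p_k/q_k = 6841255/335824
k=15  a_k=2  p_k/q_k = 18412804/903849
fundamental: x₁=18412804, y₁=903849  (since 339031351142416 − 415·816943014801 = 1)

18412804 903849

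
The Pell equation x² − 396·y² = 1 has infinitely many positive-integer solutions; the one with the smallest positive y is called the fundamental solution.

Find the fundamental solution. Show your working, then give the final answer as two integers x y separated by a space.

[19; 1,8,1,38] for √396; ℓ=4 ⇒ convergent index 3
a_0=19:  p_0=19·1+0=19,  q_0=19·0+1=1
…
a_2=8:  p_2=8·20+19=179,  q_2=8·1+1=9
a_3=1:  p_3=1·179+20=199,  q_3=1·9+1=10
→ (199, 10).  Check: 199²=39601, 396·10²=39600, difference 1.

199 10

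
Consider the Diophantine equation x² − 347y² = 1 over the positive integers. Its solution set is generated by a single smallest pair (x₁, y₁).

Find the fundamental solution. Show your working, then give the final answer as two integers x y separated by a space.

[18; 1,1,1,2,4,…,1,1,36] for √347; ℓ=14 ⇒ convergent index 13
i=0: a=18 ⇒ p=18, q=1
i=1: a=1 ⇒ p=19, q=1
…
i=3: a=1 ⇒ p=56, q=3
i=4: a=2 ⇒ p=149, q=8
i=5: a=4 ⇒ p=652, q=35
i=6: a=1 ⇒ p=801, q=43
i=7: a=17 ⇒ p=14269, q=766
…
i=9: a=4 ⇒ p=74549, q=4002
i=10: a=2 ⇒ p=164168, q=8813
…
i=12: a=1 ⇒ p=402885, q=21628
i=13: a=1 ⇒ p=641602, q=34443
→ (641602, 34443).  Check: 641602²=411653126404, 347·34443²=411653126403, difference 1.

641602 34443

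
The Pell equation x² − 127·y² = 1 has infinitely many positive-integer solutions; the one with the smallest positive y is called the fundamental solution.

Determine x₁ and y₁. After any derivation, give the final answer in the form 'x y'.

4730624 419775

[11; 3,1,2,2,7,11,7,2,2,1,3,22] for √127; ℓ=12 ⇒ convergent index 11
k=0  a_k=11  p_k/q_k = 11/1
k=1  a_k=3  p_k/q_k = 34/3
k=2  a_k=1  p_k/q_k = 45/4
k=3  a_k=2  p_k/q_k = 124/11
k=4  a_k=2  p_k/q_k = 293/26
k=5  a_k=7  p_k/q_k = 2175/193
k=6  a_k=11  p_k/q_k = 24218/2149
k=7  a_k=7  p_k/q_k = 171701/15236
k=8  a_k=2  p_k/q_k = 367620/32621
k=9  a_k=2  p_k/q_k = 906941/80478
k=10  a_k=1  p_k/q_k = 1274561/113099
k=11  a_k=3  p_k/q_k = 4730624/419775
fundamental: x₁=4730624, y₁=419775  (since 22378803429376 − 127·176211050625 = 1)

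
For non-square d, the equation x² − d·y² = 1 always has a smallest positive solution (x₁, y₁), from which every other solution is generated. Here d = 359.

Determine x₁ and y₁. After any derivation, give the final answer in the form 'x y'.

√359 → a₀=18, period (1,17,1,36); ℓ=4 even so k=3
i=0: a=18 ⇒ p=18, q=1
…
i=2: a=17 ⇒ p=341, q=18
i=3: a=1 ⇒ p=360, q=19
(x₁, y₁) = (360, 19);  360² − 359·19² = 1 ✓

360 19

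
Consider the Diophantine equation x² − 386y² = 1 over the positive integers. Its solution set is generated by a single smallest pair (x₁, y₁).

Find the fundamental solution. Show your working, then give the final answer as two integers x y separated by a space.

111555 5678

[19; 1,1,1,4,1,18,1,4,1,1,1,38] for √386; ℓ=12 ⇒ convergent index 11
i=0: a=19 ⇒ p=19, q=1
i=1: a=1 ⇒ p=20, q=1
i=2: a=1 ⇒ p=39, q=2
…
i=4: a=4 ⇒ p=275, q=14
i=5: a=1 ⇒ p=334, q=17
i=6: a=18 ⇒ p=6287, q=320
i=7: a=1 ⇒ p=6621, q=337
…
i=10: a=1 ⇒ p=72163, q=3673
i=11: a=1 ⇒ p=111555, q=5678
fundamental: x₁=111555, y₁=5678  (since 12444518025 − 386·32239684 = 1)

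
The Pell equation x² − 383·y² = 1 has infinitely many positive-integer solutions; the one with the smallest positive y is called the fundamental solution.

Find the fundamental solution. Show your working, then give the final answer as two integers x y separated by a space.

√383 → a₀=19, period (1,1,3,19,3,1,1,38); ℓ=8 even so k=7
step 0: (19, 1)  from 19·(1,0) + (0,1)
…
step 2: (39, 2)  from 1·(20,1) + (19,1)
…
step 4: (2642, 135)  from 19·(137,7) + (39,2)
…
step 6: (10705, 547)  from 1·(8063,412) + (2642,135)
step 7: (18768, 959)  from 1·(10705,547) + (8063,412)
fundamental: x₁=18768, y₁=959  (since 352237824 − 383·919681 = 1)

18768 959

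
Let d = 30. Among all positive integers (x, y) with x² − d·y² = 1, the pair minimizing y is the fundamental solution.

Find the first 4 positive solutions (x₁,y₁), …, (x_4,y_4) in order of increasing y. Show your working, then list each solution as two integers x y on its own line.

11 2
241 44
5291 966
116161 21208

[5; 2,10] for √30; ℓ=2 ⇒ convergent index 1
k=0  a_k=5  p_k/q_k = 5/1
k=1  a_k=2  p_k/q_k = 11/2
fundamental: x₁=11, y₁=2  (since 121 − 30·4 = 1)
k=2:  x_2 = 11·11+30·2·2 = 241,  y_2 = 11·2+2·11 = 44
k=3:  x_3 = 11·241+30·2·44 = 5291,  y_3 = 11·44+2·241 = 966
k=4:  x_4 = 11·5291+30·2·966 = 116161,  y_4 = 11·966+2·5291 = 21208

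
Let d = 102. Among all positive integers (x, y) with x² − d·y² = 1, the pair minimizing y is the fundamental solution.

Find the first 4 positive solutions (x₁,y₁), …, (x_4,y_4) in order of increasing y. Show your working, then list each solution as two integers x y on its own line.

d=102: √d = [10; 10,20] (ℓ=2, even), read p_1/q_1
i=0: a=10 ⇒ p=10, q=1
i=1: a=10 ⇒ p=101, q=10
fundamental: x₁=101, y₁=10  (since 10201 − 102·100 = 1)
k=2:  x_2 = 101·101+102·10·10 = 20401,  y_2 = 101·10+10·101 = 2020
k=3:  x_3 = 101·20401+102·10·2020 = 4120901,  y_3 = 101·2020+10·20401 = 408030
k=4:  x_4 = 101·4120901+102·10·408030 = 832401601,  y_4 = 101·408030+10·4120901 = 82420040

101 10
20401 2020
4120901 408030
832401601 82420040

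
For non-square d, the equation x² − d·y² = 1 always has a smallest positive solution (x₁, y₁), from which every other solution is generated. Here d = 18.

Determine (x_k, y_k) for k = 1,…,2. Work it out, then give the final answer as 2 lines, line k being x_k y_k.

17 4
577 136

d=18: √d = [4; 4,8] (ℓ=2, even), read p_1/q_1
k=0  a_k=4  p_k/q_k = 4/1
k=1  a_k=4  p_k/q_k = 17/4
(x₁, y₁) = (17, 4);  17² − 18·4² = 1 ✓
n=2: (17,4)∘(17,4) = (17·17+18·4·4, 17·4+4·17) = (577,136)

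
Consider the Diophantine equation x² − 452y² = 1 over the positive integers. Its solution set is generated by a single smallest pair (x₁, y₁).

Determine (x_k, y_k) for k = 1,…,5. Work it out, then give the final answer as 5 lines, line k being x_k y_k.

d=452: √d = [21; 3,1,5,3,10,3,5,1,3,42] (ℓ=10, even), read p_9/q_9
i=0: a=21 ⇒ p=21, q=1
i=1: a=3 ⇒ p=64, q=3
i=2: a=1 ⇒ p=85, q=4
i=3: a=5 ⇒ p=489, q=23
i=4: a=3 ⇒ p=1552, q=73
i=5: a=10 ⇒ p=16009, q=753
…
i=7: a=5 ⇒ p=263904, q=12413
i=8: a=1 ⇒ p=313483, q=14745
i=9: a=3 ⇒ p=1204353, q=56648
fundamental: x₁=1204353, y₁=56648  (since 1450466148609 − 452·3208995904 = 1)
(1204353+56648√452)^2 = 2900932297217 + 136448377488√452
(1204353+56648√452)^3 = 6987493029899166849 + 328664025545553880√452
(1204353+56648√452)^4 = 16830816386073401651890177 + 791655010315592455701792√452
(1204353+56648√452)^5 = 40540488414026331506287881514113 + 1906864173276900777578095047272√452

1204353 56648
2900932297217 136448377488
6987493029899166849 328664025545553880
16830816386073401651890177 791655010315592455701792
40540488414026331506287881514113 1906864173276900777578095047272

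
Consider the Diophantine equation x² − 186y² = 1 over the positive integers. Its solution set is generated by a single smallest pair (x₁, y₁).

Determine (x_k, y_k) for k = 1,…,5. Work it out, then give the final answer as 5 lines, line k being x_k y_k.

√186 → a₀=13, period (1,1,1,3,4,3,1,1,1,26); ℓ=10 even so k=9
step 0: (13, 1)  from 13·(1,0) + (0,1)
…
step 4: (150, 11)  from 3·(41,3) + (27,2)
step 5: (641, 47)  from 4·(150,11) + (41,3)
step 6: (2073, 152)  from 3·(641,47) + (150,11)
…
step 8: (4787, 351)  from 1·(2714,199) + (2073,152)
step 9: (7501, 550)  from 1·(4787,351) + (2714,199)
fundamental: x₁=7501, y₁=550  (since 56265001 − 186·302500 = 1)
n=2: (7501,550)∘(7501,550) = (7501·7501+186·550·550, 7501·550+550·7501) = (112530001,8251100)
n=3: (112530001,8251100)∘(7501,550) = (7501·112530001+186·550·8251100, 7501·8251100+550·112530001) = (1688175067501,123783001650)
n=4: (1688175067501,123783001650)∘(7501,550) = (7501·1688175067501+186·550·123783001650, 7501·123783001650+550·1688175067501) = (25326002250120001,1856992582502200)
n=5: (25326002250120001,1856992582502200)∘(7501,550) = (7501·25326002250120001+186·550·1856992582502200, 7501·1856992582502200+550·25326002250120001) = (379940684068125187501,27858602598915002750)

7501 550
112530001 8251100
1688175067501 123783001650
25326002250120001 1856992582502200
379940684068125187501 27858602598915002750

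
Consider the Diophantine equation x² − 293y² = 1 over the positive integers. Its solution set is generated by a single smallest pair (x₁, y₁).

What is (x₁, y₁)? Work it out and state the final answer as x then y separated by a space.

12320649 719780

√293 → a₀=17, period (8,1,1,8,34); ℓ=5 odd so k=9
a_0=17:  p_0=17·1+0=17,  q_0=17·0+1=1
a_1=8:  p_1=8·17+1=137,  q_1=8·1+0=8
a_2=1:  p_2=1·137+17=154,  q_2=1·8+1=9
a_3=1:  p_3=1·154+137=291,  q_3=1·9+8=17
a_4=8:  p_4=8·291+154=2482,  q_4=8·17+9=145
a_5=34:  p_5=34·2482+291=84679,  q_5=34·145+17=4947
a_6=8:  p_6=8·84679+2482=679914,  q_6=8·4947+145=39721
a_7=1:  p_7=1·679914+84679=764593,  q_7=1·39721+4947=44668
a_8=1:  p_8=1·764593+679914=1444507,  q_8=1·44668+39721=84389
a_9=8:  p_9=8·1444507+764593=12320649,  q_9=8·84389+44668=719780
fundamental: x₁=12320649, y₁=719780  (since 151798391781201 − 293·518083248400 = 1)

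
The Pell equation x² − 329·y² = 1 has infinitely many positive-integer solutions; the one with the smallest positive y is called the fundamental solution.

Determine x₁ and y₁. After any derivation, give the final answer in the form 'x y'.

2376415 131016

√329 = [18; 7,4,2,1,1,4,1,1,2,4,7,36, …], period ℓ=12 (even) → k=11
k=0  a_k=18  p_k/q_k = 18/1
k=1  a_k=7  p_k/q_k = 127/7
…
k=3  a_k=2  p_k/q_k = 1179/65
…
k=5  a_k=1  p_k/q_k = 2884/159
…
k=8  a_k=1  p_k/q_k = 29366/1619
…
k=10  a_k=4  p_k/q_k = 328794/18127
k=11  a_k=7  p_k/q_k = 2376415/131016
(x₁, y₁) = (2376415, 131016);  2376415² − 329·131016² = 1 ✓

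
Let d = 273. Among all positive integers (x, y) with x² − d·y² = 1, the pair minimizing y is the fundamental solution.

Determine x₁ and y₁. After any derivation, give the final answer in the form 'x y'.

√273 → a₀=16, period (1,1,10,1,1,32); ℓ=6 even so k=5
a_0=16:  p_0=16·1+0=16,  q_0=16·0+1=1
a_1=1:  p_1=1·16+1=17,  q_1=1·1+0=1
a_2=1:  p_2=1·17+16=33,  q_2=1·1+1=2
…
a_4=1:  p_4=1·347+33=380,  q_4=1·21+2=23
a_5=1:  p_5=1·380+347=727,  q_5=1·23+21=44
fundamental: x₁=727, y₁=44  (since 528529 − 273·1936 = 1)

727 44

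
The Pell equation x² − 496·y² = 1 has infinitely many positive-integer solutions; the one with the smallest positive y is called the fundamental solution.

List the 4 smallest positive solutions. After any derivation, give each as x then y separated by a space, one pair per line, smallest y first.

d=496: √d = [22; 3,1,2,4,1,…,1,3,44] (ℓ=16, even), read p_15/q_15
a_0=22:  p_0=22·1+0=22,  q_0=22·0+1=1
…
a_4=4:  p_4=4·245+89=1069,  q_4=4·11+4=48
a_5=1:  p_5=1·1069+245=1314,  q_5=1·48+11=59
…
a_8=2:  p_8=2·6080+2383=14543,  q_8=2·273+107=653
…
a_10=1:  p_10=1·35166+14543=49709,  q_10=1·1579+653=2232
a_11=1:  p_11=1·49709+35166=84875,  q_11=1·2232+1579=3811
…
a_13=2:  p_13=2·389209+84875=863293,  q_13=2·17476+3811=38763
a_14=1:  p_14=1·863293+389209=1252502,  q_14=1·38763+17476=56239
a_15=3:  p_15=3·1252502+863293=4620799,  q_15=3·56239+38763=207480
(x₁, y₁) = (4620799, 207480);  4620799² − 496·207480² = 1 ✓
(x_2, y_2) = (4620799·4620799 + 496·207480·207480, 4620799·207480 + 207480·4620799) = (42703566796801, 1917446753040)
(x_3, y_3) = (4620799·42703566796801 + 496·207480·1917446753040, 4620799·1917446753040 + 207480·42703566796801) = (394649197502177907199, 17720272078000750440)
(x_4, y_4) = (4620799·394649197502177907199 + 496·207480·17720272078000750440, 4620799·17720272078000750440 + 207480·394649197502177907199) = (3647189234337689639247667201, 163763630995505661818050080)

4620799 207480
42703566796801 1917446753040
394649197502177907199 17720272078000750440
3647189234337689639247667201 163763630995505661818050080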